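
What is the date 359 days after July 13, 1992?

Jul has 31 days: +19 → Aug 1, 1992 (340 left).
Aug has 31 days: +31 → Sep 1, 1992 (309 left).
Sep has 30 days: +30 → Oct 1, 1992 (279 left).
Oct has 31 days: +31 → Nov 1, 1992 (248 left).
Nov has 30 days: +30 → Dec 1, 1992 (218 left).
Dec has 31 days: +31 → Jan 1, 1993 (187 left).
Jan has 31 days: +31 → Feb 1, 1993 (156 left).
Feb has 28 days: +28 → Mar 1, 1993 (128 left).
Mar has 31 days: +31 → Apr 1, 1993 (97 left).
Apr has 30 days: +30 → May 1, 1993 (67 left).
May has 31 days: +31 → Jun 1, 1993 (36 left).
Jun has 30 days: +30 → Jul 1, 1993 (6 left).
+6 → Jul 7, 1993.

July 7, 1993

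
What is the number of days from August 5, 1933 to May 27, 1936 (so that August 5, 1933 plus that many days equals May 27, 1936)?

Aug 5, 1933 → Aug 5, 1934: 365 days.
Aug 5, 1934 → Aug 5, 1935: 365 days.
Aug 5, 1935 → Sep 5, 1935: 31 days (August has 31).
Sep 5, 1935 → Oct 5, 1935: 30 days (September has 30).
Oct 5, 1935 → Nov 5, 1935: 31 days (October has 31).
Nov 5, 1935 → Dec 5, 1935: 30 days (November has 30).
Dec 5, 1935 → Jan 5, 1936: 31 days (December has 31).
Jan 5, 1936 → Feb 5, 1936: 31 days (January has 31).
Feb 5, 1936 → Mar 5, 1936: 29 days (February has 29).
Mar 5, 1936 → Apr 5, 1936: 31 days (March has 31).
Apr 5, 1936 → May 5, 1936: 30 days (April has 30).
May 5, 1936 → May 27, 1936: 22 days.
Total: 1026 days.

1026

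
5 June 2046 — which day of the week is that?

Doomsday rule: the anchor day for the 2000s is Tuesday. For year 46: 46÷12 = 3 r 10, and 10÷4 = 2, so 3+10+2 = 15.
Tuesday + 15 ≡ Wednesday — that's 2046's doomsday.
In June the doomsday date is Jun 6.
Jun 5 is 1 day before Jun 6; 1 mod 7 = 1, so Wednesday − 1 = Tuesday.

Tuesday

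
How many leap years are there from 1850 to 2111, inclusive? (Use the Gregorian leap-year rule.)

63

Multiples of 4 in [1850,2111]: 65.
Of those, multiples of 100: 3 (not leap unless ÷400).
Multiples of 400: 1.
Leap years = 65 − 3 + 1 = 63.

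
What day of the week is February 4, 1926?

Doomsday rule: the anchor day for the 1900s is Wednesday. For year 26: 26÷12 = 2 r 2, and 2÷4 = 0, so 2+2+0 = 4.
Wednesday + 4 ≡ Sunday — that's 1926's doomsday.
In February the doomsday date is Feb 28 (1926 is not a leap year).
Feb 4 is 24 days before Feb 28; 24 mod 7 = 3, so Sunday − 3 = Thursday.

Thursday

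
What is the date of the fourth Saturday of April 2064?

April 26, 2064

April 1, 2064 is a Tuesday.
The first Saturday is therefore April 5 (4 days later).
The fourth Saturday is 5 + 3×7 = April 26.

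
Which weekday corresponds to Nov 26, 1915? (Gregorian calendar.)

Doomsday rule: the anchor day for the 1900s is Wednesday. For year 15: 15÷12 = 1 r 3, and 3÷4 = 0, so 1+3+0 = 4.
Wednesday + 4 ≡ Sunday — that's 1915's doomsday.
In November the doomsday date is Nov 7.
Nov 26 is 19 days after Nov 7; 19 mod 7 = 5, so Sunday + 5 = Friday.

Friday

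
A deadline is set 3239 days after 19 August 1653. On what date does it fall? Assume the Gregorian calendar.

+365 (one year) → Aug 19, 1654 (2874 left).
+365 (one year) → Aug 19, 1655 (2509 left).
+366 (one year; includes Feb 29, 1656) → Aug 19, 1656 (2143 left).
+365 (one year) → Aug 19, 1657 (1778 left).
+365 (one year) → Aug 19, 1658 (1413 left).
+365 (one year) → Aug 19, 1659 (1048 left).
+366 (one year; includes Feb 29, 1660) → Aug 19, 1660 (682 left).
+365 (one year) → Aug 19, 1661 (317 left).
Aug has 31 days: +13 → Sep 1, 1661 (304 left).
Sep has 30 days: +30 → Oct 1, 1661 (274 left).
Oct has 31 days: +31 → Nov 1, 1661 (243 left).
Nov has 30 days: +30 → Dec 1, 1661 (213 left).
Dec has 31 days: +31 → Jan 1, 1662 (182 left).
Jan has 31 days: +31 → Feb 1, 1662 (151 left).
Feb has 28 days: +28 → Mar 1, 1662 (123 left).
Mar has 31 days: +31 → Apr 1, 1662 (92 left).
Apr has 30 days: +30 → May 1, 1662 (62 left).
May has 31 days: +31 → Jun 1, 1662 (31 left).
Jun has 30 days: +30 → Jul 1, 1662 (1 left).
+1 → Jul 2, 1662.

July 2, 1662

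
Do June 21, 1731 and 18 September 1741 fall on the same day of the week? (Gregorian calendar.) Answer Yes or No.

No

From Jun 21, 1731 to Sep 18, 1741 is 3742 days.
3742 mod 7 = 4, so they are different weekdays.
(Jun 21, 1731 is a Thursday; Sep 18, 1741 is a Monday.)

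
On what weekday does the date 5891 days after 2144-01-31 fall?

Tuesday

Jan 31, 2144 is a Friday.
5891 mod 7 = 4, so 5891 days after a Friday is Friday + 4 = Tuesday.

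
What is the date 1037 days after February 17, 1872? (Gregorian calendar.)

December 20, 1874

+366 (one year; includes Feb 29, 1872) → Feb 17, 1873 (671 left).
+365 (one year) → Feb 17, 1874 (306 left).
Feb has 28 days: +12 → Mar 1, 1874 (294 left).
Mar has 31 days: +31 → Apr 1, 1874 (263 left).
Apr has 30 days: +30 → May 1, 1874 (233 left).
May has 31 days: +31 → Jun 1, 1874 (202 left).
Jun has 30 days: +30 → Jul 1, 1874 (172 left).
Jul has 31 days: +31 → Aug 1, 1874 (141 left).
Aug has 31 days: +31 → Sep 1, 1874 (110 left).
Sep has 30 days: +30 → Oct 1, 1874 (80 left).
Oct has 31 days: +31 → Nov 1, 1874 (49 left).
Nov has 30 days: +30 → Dec 1, 1874 (19 left).
+19 → Dec 20, 1874.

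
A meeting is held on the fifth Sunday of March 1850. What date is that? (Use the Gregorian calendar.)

March 1, 1850 is a Friday.
The first Sunday is therefore March 3 (2 days later).
The fifth Sunday is 3 + 4×7 = March 31.

March 31, 1850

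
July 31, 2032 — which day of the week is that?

Saturday

Doomsday rule: the anchor day for the 2000s is Tuesday. For year 32: 32÷12 = 2 r 8, and 8÷4 = 2, so 2+8+2 = 12.
Tuesday + 12 ≡ Sunday — that's 2032's doomsday.
In July the doomsday date is Jul 11.
Jul 31 is 20 days after Jul 11; 20 mod 7 = 6, so Sunday + 6 = Saturday.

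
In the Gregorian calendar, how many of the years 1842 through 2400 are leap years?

136

Multiples of 4 in [1842,2400]: 140.
Of those, multiples of 100: 6 (not leap unless ÷400).
Multiples of 400: 2.
Leap years = 140 − 6 + 2 = 136.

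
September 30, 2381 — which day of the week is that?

Wednesday

Doomsday rule: the anchor day for the 2300s is Wednesday. For year 81: 81÷12 = 6 r 9, and 9÷4 = 2, so 6+9+2 = 17.
Wednesday + 17 ≡ Saturday — that's 2381's doomsday.
In September the doomsday date is Sep 5.
Sep 30 is 25 days after Sep 5; 25 mod 7 = 4, so Saturday + 4 = Wednesday.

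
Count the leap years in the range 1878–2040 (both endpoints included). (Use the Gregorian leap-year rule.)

Multiples of 4 in [1878,2040]: 41.
Of those, multiples of 100: 2 (not leap unless ÷400).
Multiples of 400: 1.
Leap years = 41 − 2 + 1 = 40.

40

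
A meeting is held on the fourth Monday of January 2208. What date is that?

January 1, 2208 is a Friday.
The first Monday is therefore January 4 (3 days later).
The fourth Monday is 4 + 3×7 = January 25.

January 25, 2208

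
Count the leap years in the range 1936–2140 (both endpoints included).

Multiples of 4 in [1936,2140]: 52.
Of those, multiples of 100: 2 (not leap unless ÷400).
Multiples of 400: 1.
Leap years = 52 − 2 + 1 = 51.

51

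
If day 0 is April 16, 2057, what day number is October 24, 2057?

191

Apr 16, 2057 → May 16, 2057: 30 days (April has 30).
May 16, 2057 → Jun 16, 2057: 31 days (May has 31).
Jun 16, 2057 → Jul 16, 2057: 30 days (June has 30).
Jul 16, 2057 → Aug 16, 2057: 31 days (July has 31).
Aug 16, 2057 → Sep 16, 2057: 31 days (August has 31).
Sep 16, 2057 → Oct 16, 2057: 30 days (September has 30).
Oct 16, 2057 → Oct 24, 2057: 8 days.
Total: 191 days.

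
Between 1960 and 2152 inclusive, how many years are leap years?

48

Multiples of 4 in [1960,2152]: 49.
Of those, multiples of 100: 2 (not leap unless ÷400).
Multiples of 400: 1.
Leap years = 49 − 2 + 1 = 48.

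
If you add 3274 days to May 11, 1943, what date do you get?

April 27, 1952

+366 (one year; includes Feb 29, 1944) → May 11, 1944 (2908 left).
+365 (one year) → May 11, 1945 (2543 left).
+365 (one year) → May 11, 1946 (2178 left).
+365 (one year) → May 11, 1947 (1813 left).
+366 (one year; includes Feb 29, 1948) → May 11, 1948 (1447 left).
+365 (one year) → May 11, 1949 (1082 left).
+365 (one year) → May 11, 1950 (717 left).
+365 (one year) → May 11, 1951 (352 left).
May has 31 days: +21 → Jun 1, 1951 (331 left).
Jun has 30 days: +30 → Jul 1, 1951 (301 left).
Jul has 31 days: +31 → Aug 1, 1951 (270 left).
Aug has 31 days: +31 → Sep 1, 1951 (239 left).
Sep has 30 days: +30 → Oct 1, 1951 (209 left).
Oct has 31 days: +31 → Nov 1, 1951 (178 left).
Nov has 30 days: +30 → Dec 1, 1951 (148 left).
Dec has 31 days: +31 → Jan 1, 1952 (117 left).
Jan has 31 days: +31 → Feb 1, 1952 (86 left).
Feb has 29 days: +29 → Mar 1, 1952 (57 left).
Mar has 31 days: +31 → Apr 1, 1952 (26 left).
+26 → Apr 27, 1952.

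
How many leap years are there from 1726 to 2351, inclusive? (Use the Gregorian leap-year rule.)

151

Multiples of 4 in [1726,2351]: 156.
Of those, multiples of 100: 6 (not leap unless ÷400).
Multiples of 400: 1.
Leap years = 156 − 6 + 1 = 151.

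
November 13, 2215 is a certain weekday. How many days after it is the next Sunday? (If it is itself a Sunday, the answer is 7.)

Nov 13, 2215 is a Monday.
From Monday to the next Sunday is 6 days.

6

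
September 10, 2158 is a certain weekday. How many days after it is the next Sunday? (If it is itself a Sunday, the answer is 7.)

7

Sep 10, 2158 is a Sunday.
From Sunday to the next Sunday is 7 days.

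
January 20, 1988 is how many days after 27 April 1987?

Apr 27, 1987 → May 27, 1987: 30 days (April has 30).
May 27, 1987 → Jun 27, 1987: 31 days (May has 31).
Jun 27, 1987 → Jul 27, 1987: 30 days (June has 30).
Jul 27, 1987 → Aug 27, 1987: 31 days (July has 31).
Aug 27, 1987 → Sep 27, 1987: 31 days (August has 31).
Sep 27, 1987 → Oct 27, 1987: 30 days (September has 30).
Oct 27, 1987 → Nov 27, 1987: 31 days (October has 31).
Nov 27, 1987 → Dec 27, 1987: 30 days (November has 30).
Dec 27, 1987 → Jan 20, 1988: 24 days.
Total: 268 days.

268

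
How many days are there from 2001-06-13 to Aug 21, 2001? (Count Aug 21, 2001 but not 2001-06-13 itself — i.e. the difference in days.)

69

Jun 13, 2001 → Jul 13, 2001: 30 days (June has 30).
Jul 13, 2001 → Aug 13, 2001: 31 days (July has 31).
Aug 13, 2001 → Aug 21, 2001: 8 days.
Total: 69 days.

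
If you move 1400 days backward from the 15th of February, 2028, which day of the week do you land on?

Feb 15, 2028 is a Tuesday.
1400 mod 7 = 0, so 1400 days before a Tuesday is Tuesday − 0 = Tuesday.

Tuesday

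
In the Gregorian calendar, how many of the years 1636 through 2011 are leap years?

Multiples of 4 in [1636,2011]: 94.
Of those, multiples of 100: 4 (not leap unless ÷400).
Multiples of 400: 1.
Leap years = 94 − 4 + 1 = 91.

91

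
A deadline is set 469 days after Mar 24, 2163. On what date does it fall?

+366 (one year; includes Feb 29, 2164) → Mar 24, 2164 (103 left).
Mar has 31 days: +8 → Apr 1, 2164 (95 left).
Apr has 30 days: +30 → May 1, 2164 (65 left).
May has 31 days: +31 → Jun 1, 2164 (34 left).
Jun has 30 days: +30 → Jul 1, 2164 (4 left).
+4 → Jul 5, 2164.

July 5, 2164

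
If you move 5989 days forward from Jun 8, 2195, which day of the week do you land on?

Friday

First find the weekday of Jun 8, 2195. Doomsday rule: the anchor day for the 2100s is Sunday. For year 95: 95÷12 = 7 r 11, and 11÷4 = 2, so 7+11+2 = 20.
Sunday + 20 ≡ Saturday — that's 2195's doomsday.
In June the doomsday date is Jun 6.
Jun 8 is 2 days after Jun 6; 2 mod 7 = 2, so Saturday + 2 = Monday.
5989 mod 7 = 4, so 5989 days after a Monday is Monday + 4 = Friday.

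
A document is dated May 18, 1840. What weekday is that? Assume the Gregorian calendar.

Monday

Doomsday rule: the anchor day for the 1800s is Friday. For year 40: 40÷12 = 3 r 4, and 4÷4 = 1, so 3+4+1 = 8.
Friday + 8 ≡ Saturday — that's 1840's doomsday.
In May the doomsday date is May 9.
May 18 is 9 days after May 9; 9 mod 7 = 2, so Saturday + 2 = Monday.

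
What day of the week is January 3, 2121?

Doomsday rule: the anchor day for the 2100s is Sunday. For year 21: 21÷12 = 1 r 9, and 9÷4 = 2, so 1+9+2 = 12.
Sunday + 12 ≡ Friday — that's 2121's doomsday.
In January the doomsday date is Jan 3 (2121 is not a leap year).
Jan 3 is the doomsday itself: Friday.

Friday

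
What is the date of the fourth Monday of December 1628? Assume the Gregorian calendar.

December 1, 1628 is a Friday.
The first Monday is therefore December 4 (3 days later).
The fourth Monday is 4 + 3×7 = December 25.

December 25, 1628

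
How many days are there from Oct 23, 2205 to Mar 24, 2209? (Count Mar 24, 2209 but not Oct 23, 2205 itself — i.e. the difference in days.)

1248

Oct 23, 2205 → Oct 23, 2206: 365 days.
Oct 23, 2206 → Oct 23, 2207: 365 days.
Oct 23, 2207 → Oct 23, 2208: 366 days (Feb 29, 2208 is in that span).
Oct 23, 2208 → Nov 23, 2208: 31 days (October has 31).
Nov 23, 2208 → Dec 23, 2208: 30 days (November has 30).
Dec 23, 2208 → Jan 23, 2209: 31 days (December has 31).
Jan 23, 2209 → Feb 23, 2209: 31 days (January has 31).
Feb 23, 2209 → Mar 23, 2209: 28 days (February has 28).
Mar 23, 2209 → Mar 24, 2209: 1 days.
Total: 1248 days.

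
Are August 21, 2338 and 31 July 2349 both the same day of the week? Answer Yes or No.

Yes

From Aug 21, 2338 to Jul 31, 2349 is 3997 days.
3997 mod 7 = 0, so they are the same weekday.
(Aug 21, 2338 is a Sunday; Jul 31, 2349 is a Sunday.)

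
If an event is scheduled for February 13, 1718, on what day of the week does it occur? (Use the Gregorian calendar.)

Doomsday rule: the anchor day for the 1700s is Sunday. For year 18: 18÷12 = 1 r 6, and 6÷4 = 1, so 1+6+1 = 8.
Sunday + 8 ≡ Monday — that's 1718's doomsday.
In February the doomsday date is Feb 28 (1718 is not a leap year).
Feb 13 is 15 days before Feb 28; 15 mod 7 = 1, so Monday − 1 = Sunday.

Sunday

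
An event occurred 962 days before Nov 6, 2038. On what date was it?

−365 (one year) → Nov 6, 2037 (597 left).
−365 (one year) → Nov 6, 2036 (232 left).
−6 → Oct 31, 2036 (end of Oct, 31 days; 226 left).
−31 → Sep 30, 2036 (end of Sep, 30 days; 195 left).
−30 → Aug 31, 2036 (end of Aug, 31 days; 165 left).
−31 → Jul 31, 2036 (end of Jul, 31 days; 134 left).
−31 → Jun 30, 2036 (end of Jun, 30 days; 103 left).
−30 → May 31, 2036 (end of May, 31 days; 73 left).
−31 → Apr 30, 2036 (end of Apr, 30 days; 42 left).
−30 → Mar 31, 2036 (end of Mar, 31 days; 12 left).
−12 → Mar 19, 2036.

March 19, 2036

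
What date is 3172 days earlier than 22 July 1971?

November 14, 1962

−365 (one year) → Jul 22, 1970 (2807 left).
−365 (one year) → Jul 22, 1969 (2442 left).
−365 (one year) → Jul 22, 1968 (2077 left).
−366 (one year; includes Feb 29, 1968) → Jul 22, 1967 (1711 left).
−365 (one year) → Jul 22, 1966 (1346 left).
−365 (one year) → Jul 22, 1965 (981 left).
−365 (one year) → Jul 22, 1964 (616 left).
−366 (one year; includes Feb 29, 1964) → Jul 22, 1963 (250 left).
−22 → Jun 30, 1963 (end of Jun, 30 days; 228 left).
−30 → May 31, 1963 (end of May, 31 days; 198 left).
−31 → Apr 30, 1963 (end of Apr, 30 days; 167 left).
−30 → Mar 31, 1963 (end of Mar, 31 days; 137 left).
−31 → Feb 28, 1963 (end of Feb, 28 days; 106 left).
−28 → Jan 31, 1963 (end of Jan, 31 days; 78 left).
−31 → Dec 31, 1962 (end of Dec, 31 days; 47 left).
−31 → Nov 30, 1962 (end of Nov, 30 days; 16 left).
−16 → Nov 14, 1962.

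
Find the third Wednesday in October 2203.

October 19, 2203

October 1, 2203 is a Saturday.
The first Wednesday is therefore October 5 (4 days later).
The third Wednesday is 5 + 2×7 = October 19.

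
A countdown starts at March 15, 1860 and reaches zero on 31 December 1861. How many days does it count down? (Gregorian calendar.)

Mar 15, 1860 → Mar 15, 1861: 365 days.
Mar 15, 1861 → Apr 15, 1861: 31 days (March has 31).
Apr 15, 1861 → May 15, 1861: 30 days (April has 30).
May 15, 1861 → Jun 15, 1861: 31 days (May has 31).
Jun 15, 1861 → Jul 15, 1861: 30 days (June has 30).
Jul 15, 1861 → Aug 15, 1861: 31 days (July has 31).
Aug 15, 1861 → Sep 15, 1861: 31 days (August has 31).
Sep 15, 1861 → Oct 15, 1861: 30 days (September has 30).
Oct 15, 1861 → Nov 15, 1861: 31 days (October has 31).
Nov 15, 1861 → Dec 15, 1861: 30 days (November has 30).
Dec 15, 1861 → Dec 31, 1861: 16 days.
Total: 656 days.

656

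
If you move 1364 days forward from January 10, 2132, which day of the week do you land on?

Wednesday

First find the weekday of Jan 10, 2132. Doomsday rule: the anchor day for the 2100s is Sunday. For year 32: 32÷12 = 2 r 8, and 8÷4 = 2, so 2+8+2 = 12.
Sunday + 12 ≡ Friday — that's 2132's doomsday.
In January the doomsday date is Jan 4 (2132 is a leap year (divisible by 4)).
Jan 10 is 6 days after Jan 4; 6 mod 7 = 6, so Friday + 6 = Thursday.
1364 mod 7 = 6, so 1364 days after a Thursday is Thursday + 6 = Wednesday.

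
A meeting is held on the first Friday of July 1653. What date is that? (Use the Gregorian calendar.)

July 4, 1653

July 1, 1653 is a Tuesday.
The first Friday is therefore July 4 (3 days later).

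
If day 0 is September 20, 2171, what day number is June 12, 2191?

7205

Sep 20, 2171 → Sep 20, 2172: 366 days (Feb 29, 2172 is in that span).
Sep 20, 2172 → Sep 20, 2173: 365 days.
Sep 20, 2173 → Sep 20, 2174: 365 days.
Sep 20, 2174 → Sep 20, 2175: 365 days.
Sep 20, 2175 → Sep 20, 2176: 366 days (Feb 29, 2176 is in that span).
Sep 20, 2176 → Sep 20, 2177: 365 days.
Sep 20, 2177 → Sep 20, 2178: 365 days.
Sep 20, 2178 → Sep 20, 2179: 365 days.
Sep 20, 2179 → Sep 20, 2180: 366 days (Feb 29, 2180 is in that span).
Sep 20, 2180 → Sep 20, 2181: 365 days.
Sep 20, 2181 → Sep 20, 2182: 365 days.
Sep 20, 2182 → Sep 20, 2183: 365 days.
Sep 20, 2183 → Sep 20, 2184: 366 days (Feb 29, 2184 is in that span).
Sep 20, 2184 → Sep 20, 2185: 365 days.
Sep 20, 2185 → Sep 20, 2186: 365 days.
Sep 20, 2186 → Sep 20, 2187: 365 days.
Sep 20, 2187 → Sep 20, 2188: 366 days (Feb 29, 2188 is in that span).
Sep 20, 2188 → Sep 20, 2189: 365 days.
Sep 20, 2189 → Sep 20, 2190: 365 days.
Sep 20, 2190 → Oct 20, 2190: 30 days (September has 30).
Oct 20, 2190 → Nov 20, 2190: 31 days (October has 31).
Nov 20, 2190 → Dec 20, 2190: 30 days (November has 30).
Dec 20, 2190 → Jan 20, 2191: 31 days (December has 31).
Jan 20, 2191 → Feb 20, 2191: 31 days (January has 31).
Feb 20, 2191 → Mar 20, 2191: 28 days (February has 28).
Mar 20, 2191 → Apr 20, 2191: 31 days (March has 31).
Apr 20, 2191 → May 20, 2191: 30 days (April has 30).
May 20, 2191 → Jun 12, 2191: 23 days.
Total: 7205 days.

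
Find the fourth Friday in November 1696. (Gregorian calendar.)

November 1, 1696 is a Thursday.
The first Friday is therefore November 2 (1 days later).
The fourth Friday is 2 + 3×7 = November 23.

November 23, 1696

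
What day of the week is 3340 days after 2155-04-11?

Saturday

First find the weekday of Apr 11, 2155. Doomsday rule: the anchor day for the 2100s is Sunday. For year 55: 55÷12 = 4 r 7, and 7÷4 = 1, so 4+7+1 = 12.
Sunday + 12 ≡ Friday — that's 2155's doomsday.
In April the doomsday date is Apr 4.
Apr 11 is 7 days after Apr 4; 7 mod 7 = 0, so Friday + 0 = Friday.
3340 mod 7 = 1, so 3340 days after a Friday is Friday + 1 = Saturday.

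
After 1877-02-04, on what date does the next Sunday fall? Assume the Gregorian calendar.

February 11, 1877

Feb 4, 1877 is a Sunday.
From Sunday to the next Sunday is 7 days.
Feb 4, 1877 + 7 = Feb 11, 1877.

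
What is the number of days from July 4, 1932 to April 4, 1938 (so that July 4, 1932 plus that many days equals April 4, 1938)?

2100

Jul 4, 1932 → Jul 4, 1933: 365 days.
Jul 4, 1933 → Jul 4, 1934: 365 days.
Jul 4, 1934 → Jul 4, 1935: 365 days.
Jul 4, 1935 → Jul 4, 1936: 366 days (Feb 29, 1936 is in that span).
Jul 4, 1936 → Jul 4, 1937: 365 days.
Jul 4, 1937 → Aug 4, 1937: 31 days (July has 31).
Aug 4, 1937 → Sep 4, 1937: 31 days (August has 31).
Sep 4, 1937 → Oct 4, 1937: 30 days (September has 30).
Oct 4, 1937 → Nov 4, 1937: 31 days (October has 31).
Nov 4, 1937 → Dec 4, 1937: 30 days (November has 30).
Dec 4, 1937 → Jan 4, 1938: 31 days (December has 31).
Jan 4, 1938 → Feb 4, 1938: 31 days (January has 31).
Feb 4, 1938 → Mar 4, 1938: 28 days (February has 28).
Mar 4, 1938 → Apr 4, 1938: 31 days.
Total: 2100 days.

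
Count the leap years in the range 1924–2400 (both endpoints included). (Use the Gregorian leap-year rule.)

Multiples of 4 in [1924,2400]: 120.
Of those, multiples of 100: 5 (not leap unless ÷400).
Multiples of 400: 2.
Leap years = 120 − 5 + 2 = 117.

117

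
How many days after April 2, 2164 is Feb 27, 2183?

6905

Apr 2, 2164 → Apr 2, 2165: 365 days.
Apr 2, 2165 → Apr 2, 2166: 365 days.
Apr 2, 2166 → Apr 2, 2167: 365 days.
Apr 2, 2167 → Apr 2, 2168: 366 days (Feb 29, 2168 is in that span).
Apr 2, 2168 → Apr 2, 2169: 365 days.
Apr 2, 2169 → Apr 2, 2170: 365 days.
Apr 2, 2170 → Apr 2, 2171: 365 days.
Apr 2, 2171 → Apr 2, 2172: 366 days (Feb 29, 2172 is in that span).
Apr 2, 2172 → Apr 2, 2173: 365 days.
Apr 2, 2173 → Apr 2, 2174: 365 days.
Apr 2, 2174 → Apr 2, 2175: 365 days.
Apr 2, 2175 → Apr 2, 2176: 366 days (Feb 29, 2176 is in that span).
Apr 2, 2176 → Apr 2, 2177: 365 days.
Apr 2, 2177 → Apr 2, 2178: 365 days.
Apr 2, 2178 → Apr 2, 2179: 365 days.
Apr 2, 2179 → Apr 2, 2180: 366 days (Feb 29, 2180 is in that span).
Apr 2, 2180 → Apr 2, 2181: 365 days.
Apr 2, 2181 → Apr 2, 2182: 365 days.
Apr 2, 2182 → May 2, 2182: 30 days (April has 30).
May 2, 2182 → Jun 2, 2182: 31 days (May has 31).
Jun 2, 2182 → Jul 2, 2182: 30 days (June has 30).
Jul 2, 2182 → Aug 2, 2182: 31 days (July has 31).
Aug 2, 2182 → Sep 2, 2182: 31 days (August has 31).
Sep 2, 2182 → Oct 2, 2182: 30 days (September has 30).
Oct 2, 2182 → Nov 2, 2182: 31 days (October has 31).
Nov 2, 2182 → Dec 2, 2182: 30 days (November has 30).
Dec 2, 2182 → Jan 2, 2183: 31 days (December has 31).
Jan 2, 2183 → Feb 2, 2183: 31 days (January has 31).
Feb 2, 2183 → Feb 27, 2183: 25 days.
Total: 6905 days.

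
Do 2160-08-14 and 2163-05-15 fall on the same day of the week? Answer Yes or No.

No

From Aug 14, 2160 to May 15, 2163 is 1004 days.
1004 mod 7 = 3, so they are different weekdays.
(Aug 14, 2160 is a Thursday; May 15, 2163 is a Sunday.)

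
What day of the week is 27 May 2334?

Doomsday rule: the anchor day for the 2300s is Wednesday. For year 34: 34÷12 = 2 r 10, and 10÷4 = 2, so 2+10+2 = 14.
Wednesday + 14 ≡ Wednesday — that's 2334's doomsday.
In May the doomsday date is May 9.
May 27 is 18 days after May 9; 18 mod 7 = 4, so Wednesday + 4 = Sunday.

Sunday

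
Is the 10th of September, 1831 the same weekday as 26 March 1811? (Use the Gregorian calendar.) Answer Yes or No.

No

From Mar 26, 1811 to Sep 10, 1831 is 7473 days.
7473 mod 7 = 4, so they are different weekdays.
(Mar 26, 1811 is a Tuesday; Sep 10, 1831 is a Saturday.)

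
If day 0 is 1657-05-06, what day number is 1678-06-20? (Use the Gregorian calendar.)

May 6, 1657 → May 6, 1658: 365 days.
May 6, 1658 → May 6, 1659: 365 days.
May 6, 1659 → May 6, 1660: 366 days (Feb 29, 1660 is in that span).
May 6, 1660 → May 6, 1661: 365 days.
May 6, 1661 → May 6, 1662: 365 days.
May 6, 1662 → May 6, 1663: 365 days.
May 6, 1663 → May 6, 1664: 366 days (Feb 29, 1664 is in that span).
May 6, 1664 → May 6, 1665: 365 days.
May 6, 1665 → May 6, 1666: 365 days.
May 6, 1666 → May 6, 1667: 365 days.
May 6, 1667 → May 6, 1668: 366 days (Feb 29, 1668 is in that span).
May 6, 1668 → May 6, 1669: 365 days.
May 6, 1669 → May 6, 1670: 365 days.
May 6, 1670 → May 6, 1671: 365 days.
May 6, 1671 → May 6, 1672: 366 days (Feb 29, 1672 is in that span).
May 6, 1672 → May 6, 1673: 365 days.
May 6, 1673 → May 6, 1674: 365 days.
May 6, 1674 → May 6, 1675: 365 days.
May 6, 1675 → May 6, 1676: 366 days (Feb 29, 1676 is in that span).
May 6, 1676 → May 6, 1677: 365 days.
May 6, 1677 → May 6, 1678: 365 days.
May 6, 1678 → Jun 6, 1678: 31 days (May has 31).
Jun 6, 1678 → Jun 20, 1678: 14 days.
Total: 7715 days.

7715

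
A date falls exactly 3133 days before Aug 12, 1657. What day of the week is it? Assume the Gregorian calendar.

Wednesday

Aug 12, 1657 is a Sunday.
3133 mod 7 = 4, so 3133 days before a Sunday is Sunday − 4 = Wednesday.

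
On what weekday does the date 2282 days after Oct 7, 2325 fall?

Wednesday

First find the weekday of Oct 7, 2325. Doomsday rule: the anchor day for the 2300s is Wednesday. For year 25: 25÷12 = 2 r 1, and 1÷4 = 0, so 2+1+0 = 3.
Wednesday + 3 ≡ Saturday — that's 2325's doomsday.
In October the doomsday date is Oct 10.
Oct 7 is 3 days before Oct 10; 3 mod 7 = 3, so Saturday − 3 = Wednesday.
2282 mod 7 = 0, so 2282 days after a Wednesday is Wednesday + 0 = Wednesday.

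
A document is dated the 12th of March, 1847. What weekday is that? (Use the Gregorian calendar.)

Friday

Doomsday rule: the anchor day for the 1800s is Friday. For year 47: 47÷12 = 3 r 11, and 11÷4 = 2, so 3+11+2 = 16.
Friday + 16 ≡ Sunday — that's 1847's doomsday.
In March the doomsday date is Mar 14.
Mar 12 is 2 days before Mar 14; 2 mod 7 = 2, so Sunday − 2 = Friday.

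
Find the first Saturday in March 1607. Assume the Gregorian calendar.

March 1, 1607 is a Thursday.
The first Saturday is therefore March 3 (2 days later).

March 3, 1607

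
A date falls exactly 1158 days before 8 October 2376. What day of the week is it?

Tuesday

First find the weekday of Oct 8, 2376. Doomsday rule: the anchor day for the 2300s is Wednesday. For year 76: 76÷12 = 6 r 4, and 4÷4 = 1, so 6+4+1 = 11.
Wednesday + 11 ≡ Sunday — that's 2376's doomsday.
In October the doomsday date is Oct 10.
Oct 8 is 2 days before Oct 10; 2 mod 7 = 2, so Sunday − 2 = Friday.
1158 mod 7 = 3, so 1158 days before a Friday is Friday − 3 = Tuesday.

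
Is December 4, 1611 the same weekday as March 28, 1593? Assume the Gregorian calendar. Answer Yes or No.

Yes

From Mar 28, 1593 to Dec 4, 1611 is 6825 days.
6825 mod 7 = 0, so they are the same weekday.
(Mar 28, 1593 is a Sunday; Dec 4, 1611 is a Sunday.)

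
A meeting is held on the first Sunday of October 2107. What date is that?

October 1, 2107 is a Saturday.
The first Sunday is therefore October 2 (1 days later).

October 2, 2107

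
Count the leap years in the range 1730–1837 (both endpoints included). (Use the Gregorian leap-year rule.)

Multiples of 4 in [1730,1837]: 27.
Of those, multiples of 100: 1 (not leap unless ÷400).
Multiples of 400: 0.
Leap years = 27 − 1 + 0 = 26.

26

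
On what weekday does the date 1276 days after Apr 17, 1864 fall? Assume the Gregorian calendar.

Tuesday

First find the weekday of Apr 17, 1864. Doomsday rule: the anchor day for the 1800s is Friday. For year 64: 64÷12 = 5 r 4, and 4÷4 = 1, so 5+4+1 = 10.
Friday + 10 ≡ Monday — that's 1864's doomsday.
In April the doomsday date is Apr 4.
Apr 17 is 13 days after Apr 4; 13 mod 7 = 6, so Monday + 6 = Sunday.
1276 mod 7 = 2, so 1276 days after a Sunday is Sunday + 2 = Tuesday.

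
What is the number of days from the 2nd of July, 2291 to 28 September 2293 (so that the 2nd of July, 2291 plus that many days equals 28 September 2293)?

Jul 2, 2291 → Jul 2, 2292: 366 days (Feb 29, 2292 is in that span).
Jul 2, 2292 → Jul 2, 2293: 365 days.
Jul 2, 2293 → Aug 2, 2293: 31 days (July has 31).
Aug 2, 2293 → Sep 2, 2293: 31 days (August has 31).
Sep 2, 2293 → Sep 28, 2293: 26 days.
Total: 819 days.

819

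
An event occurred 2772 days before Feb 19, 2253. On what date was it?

−366 (one year; includes Feb 29, 2252) → Feb 19, 2252 (2406 left).
−365 (one year) → Feb 19, 2251 (2041 left).
−365 (one year) → Feb 19, 2250 (1676 left).
−365 (one year) → Feb 19, 2249 (1311 left).
−366 (one year; includes Feb 29, 2248) → Feb 19, 2248 (945 left).
−365 (one year) → Feb 19, 2247 (580 left).
−365 (one year) → Feb 19, 2246 (215 left).
−19 → Jan 31, 2246 (end of Jan, 31 days; 196 left).
−31 → Dec 31, 2245 (end of Dec, 31 days; 165 left).
−31 → Nov 30, 2245 (end of Nov, 30 days; 134 left).
−30 → Oct 31, 2245 (end of Oct, 31 days; 104 left).
−31 → Sep 30, 2245 (end of Sep, 30 days; 73 left).
−30 → Aug 31, 2245 (end of Aug, 31 days; 43 left).
−31 → Jul 31, 2245 (end of Jul, 31 days; 12 left).
−12 → Jul 19, 2245.

July 19, 2245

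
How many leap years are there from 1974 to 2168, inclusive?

Multiples of 4 in [1974,2168]: 49.
Of those, multiples of 100: 2 (not leap unless ÷400).
Multiples of 400: 1.
Leap years = 49 − 2 + 1 = 48.

48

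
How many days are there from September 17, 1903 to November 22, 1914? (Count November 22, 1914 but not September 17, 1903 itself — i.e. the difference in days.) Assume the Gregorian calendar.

Sep 17, 1903 → Sep 17, 1904: 366 days (Feb 29, 1904 is in that span).
Sep 17, 1904 → Sep 17, 1905: 365 days.
Sep 17, 1905 → Sep 17, 1906: 365 days.
Sep 17, 1906 → Sep 17, 1907: 365 days.
Sep 17, 1907 → Sep 17, 1908: 366 days (Feb 29, 1908 is in that span).
Sep 17, 1908 → Sep 17, 1909: 365 days.
Sep 17, 1909 → Sep 17, 1910: 365 days.
Sep 17, 1910 → Sep 17, 1911: 365 days.
Sep 17, 1911 → Sep 17, 1912: 366 days (Feb 29, 1912 is in that span).
Sep 17, 1912 → Sep 17, 1913: 365 days.
Sep 17, 1913 → Sep 17, 1914: 365 days.
Sep 17, 1914 → Oct 17, 1914: 30 days (September has 30).
Oct 17, 1914 → Nov 17, 1914: 31 days (October has 31).
Nov 17, 1914 → Nov 22, 1914: 5 days.
Total: 4084 days.

4084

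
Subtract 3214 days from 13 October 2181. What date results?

December 25, 2172

−365 (one year) → Oct 13, 2180 (2849 left).
−366 (one year; includes Feb 29, 2180) → Oct 13, 2179 (2483 left).
−365 (one year) → Oct 13, 2178 (2118 left).
−365 (one year) → Oct 13, 2177 (1753 left).
−365 (one year) → Oct 13, 2176 (1388 left).
−366 (one year; includes Feb 29, 2176) → Oct 13, 2175 (1022 left).
−365 (one year) → Oct 13, 2174 (657 left).
−365 (one year) → Oct 13, 2173 (292 left).
−13 → Sep 30, 2173 (end of Sep, 30 days; 279 left).
−30 → Aug 31, 2173 (end of Aug, 31 days; 249 left).
−31 → Jul 31, 2173 (end of Jul, 31 days; 218 left).
−31 → Jun 30, 2173 (end of Jun, 30 days; 187 left).
−30 → May 31, 2173 (end of May, 31 days; 157 left).
−31 → Apr 30, 2173 (end of Apr, 30 days; 126 left).
−30 → Mar 31, 2173 (end of Mar, 31 days; 96 left).
−31 → Feb 28, 2173 (end of Feb, 28 days; 65 left).
−28 → Jan 31, 2173 (end of Jan, 31 days; 37 left).
−31 → Dec 31, 2172 (end of Dec, 31 days; 6 left).
−6 → Dec 25, 2172.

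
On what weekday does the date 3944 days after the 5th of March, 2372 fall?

First find the weekday of Mar 5, 2372. Doomsday rule: the anchor day for the 2300s is Wednesday. For year 72: 72÷12 = 6 r 0, and 0÷4 = 0, so 6+0+0 = 6.
Wednesday + 6 ≡ Tuesday — that's 2372's doomsday.
In March the doomsday date is Mar 14.
Mar 5 is 9 days before Mar 14; 9 mod 7 = 2, so Tuesday − 2 = Sunday.
3944 mod 7 = 3, so 3944 days after a Sunday is Sunday + 3 = Wednesday.

Wednesday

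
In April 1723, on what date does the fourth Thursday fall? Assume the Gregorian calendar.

April 22, 1723

April 1, 1723 is a Thursday.
The first Thursday is therefore April 1 (same day).
The fourth Thursday is 1 + 3×7 = April 22.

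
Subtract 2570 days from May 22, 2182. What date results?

May 9, 2175

−365 (one year) → May 22, 2181 (2205 left).
−365 (one year) → May 22, 2180 (1840 left).
−366 (one year; includes Feb 29, 2180) → May 22, 2179 (1474 left).
−365 (one year) → May 22, 2178 (1109 left).
−365 (one year) → May 22, 2177 (744 left).
−365 (one year) → May 22, 2176 (379 left).
−22 → Apr 30, 2176 (end of Apr, 30 days; 357 left).
−30 → Mar 31, 2176 (end of Mar, 31 days; 327 left).
−31 → Feb 29, 2176 (end of Feb, 29 days; 296 left).
−29 → Jan 31, 2176 (end of Jan, 31 days; 267 left).
−31 → Dec 31, 2175 (end of Dec, 31 days; 236 left).
−31 → Nov 30, 2175 (end of Nov, 30 days; 205 left).
−30 → Oct 31, 2175 (end of Oct, 31 days; 175 left).
−31 → Sep 30, 2175 (end of Sep, 30 days; 144 left).
−30 → Aug 31, 2175 (end of Aug, 31 days; 114 left).
−31 → Jul 31, 2175 (end of Jul, 31 days; 83 left).
−31 → Jun 30, 2175 (end of Jun, 30 days; 52 left).
−30 → May 31, 2175 (end of May, 31 days; 22 left).
−22 → May 9, 2175.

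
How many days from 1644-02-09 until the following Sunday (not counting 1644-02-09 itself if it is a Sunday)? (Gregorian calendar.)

Feb 9, 1644 is a Tuesday.
From Tuesday to the next Sunday is 5 days.

5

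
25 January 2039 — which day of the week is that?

January 1, 2039 is a Saturday.
Jan 1, 2039 → Jan 25, 2039: 24 days.
Total: 24 days.
24 mod 7 = 3, so Saturday + 3 = Tuesday.

Tuesday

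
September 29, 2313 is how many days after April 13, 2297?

Apr 13, 2297 → Apr 13, 2298: 365 days.
Apr 13, 2298 → Apr 13, 2299: 365 days.
Apr 13, 2299 → Apr 13, 2300: 365 days.
Apr 13, 2300 → Apr 13, 2301: 365 days.
Apr 13, 2301 → Apr 13, 2302: 365 days.
Apr 13, 2302 → Apr 13, 2303: 365 days.
Apr 13, 2303 → Apr 13, 2304: 366 days (Feb 29, 2304 is in that span).
Apr 13, 2304 → Apr 13, 2305: 365 days.
Apr 13, 2305 → Apr 13, 2306: 365 days.
Apr 13, 2306 → Apr 13, 2307: 365 days.
Apr 13, 2307 → Apr 13, 2308: 366 days (Feb 29, 2308 is in that span).
Apr 13, 2308 → Apr 13, 2309: 365 days.
Apr 13, 2309 → Apr 13, 2310: 365 days.
Apr 13, 2310 → Apr 13, 2311: 365 days.
Apr 13, 2311 → Apr 13, 2312: 366 days (Feb 29, 2312 is in that span).
Apr 13, 2312 → Apr 13, 2313: 365 days.
Apr 13, 2313 → May 13, 2313: 30 days (April has 30).
May 13, 2313 → Jun 13, 2313: 31 days (May has 31).
Jun 13, 2313 → Jul 13, 2313: 30 days (June has 30).
Jul 13, 2313 → Aug 13, 2313: 31 days (July has 31).
Aug 13, 2313 → Sep 13, 2313: 31 days (August has 31).
Sep 13, 2313 → Sep 29, 2313: 16 days.
Total: 6012 days.

6012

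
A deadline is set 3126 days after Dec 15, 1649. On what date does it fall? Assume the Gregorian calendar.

+365 (one year) → Dec 15, 1650 (2761 left).
+365 (one year) → Dec 15, 1651 (2396 left).
+366 (one year; includes Feb 29, 1652) → Dec 15, 1652 (2030 left).
+365 (one year) → Dec 15, 1653 (1665 left).
+365 (one year) → Dec 15, 1654 (1300 left).
+365 (one year) → Dec 15, 1655 (935 left).
+366 (one year; includes Feb 29, 1656) → Dec 15, 1656 (569 left).
+365 (one year) → Dec 15, 1657 (204 left).
Dec has 31 days: +17 → Jan 1, 1658 (187 left).
Jan has 31 days: +31 → Feb 1, 1658 (156 left).
Feb has 28 days: +28 → Mar 1, 1658 (128 left).
Mar has 31 days: +31 → Apr 1, 1658 (97 left).
Apr has 30 days: +30 → May 1, 1658 (67 left).
May has 31 days: +31 → Jun 1, 1658 (36 left).
Jun has 30 days: +30 → Jul 1, 1658 (6 left).
+6 → Jul 7, 1658.

July 7, 1658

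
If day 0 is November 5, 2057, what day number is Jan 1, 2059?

422

Nov 5, 2057 → Nov 5, 2058: 365 days.
Nov 5, 2058 → Dec 5, 2058: 30 days (November has 30).
Dec 5, 2058 → Jan 1, 2059: 27 days.
Total: 422 days.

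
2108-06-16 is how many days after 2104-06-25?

1452

Jun 25, 2104 → Jun 25, 2105: 365 days.
Jun 25, 2105 → Jun 25, 2106: 365 days.
Jun 25, 2106 → Jun 25, 2107: 365 days.
Jun 25, 2107 → Jul 25, 2107: 30 days (June has 30).
Jul 25, 2107 → Aug 25, 2107: 31 days (July has 31).
Aug 25, 2107 → Sep 25, 2107: 31 days (August has 31).
Sep 25, 2107 → Oct 25, 2107: 30 days (September has 30).
Oct 25, 2107 → Nov 25, 2107: 31 days (October has 31).
Nov 25, 2107 → Dec 25, 2107: 30 days (November has 30).
Dec 25, 2107 → Jan 25, 2108: 31 days (December has 31).
Jan 25, 2108 → Feb 25, 2108: 31 days (January has 31).
Feb 25, 2108 → Mar 25, 2108: 29 days (February has 29).
Mar 25, 2108 → Apr 25, 2108: 31 days (March has 31).
Apr 25, 2108 → May 25, 2108: 30 days (April has 30).
May 25, 2108 → Jun 16, 2108: 22 days.
Total: 1452 days.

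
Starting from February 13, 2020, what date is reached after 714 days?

+366 (one year; includes Feb 29, 2020) → Feb 13, 2021 (348 left).
Feb has 28 days: +16 → Mar 1, 2021 (332 left).
Mar has 31 days: +31 → Apr 1, 2021 (301 left).
Apr has 30 days: +30 → May 1, 2021 (271 left).
May has 31 days: +31 → Jun 1, 2021 (240 left).
Jun has 30 days: +30 → Jul 1, 2021 (210 left).
Jul has 31 days: +31 → Aug 1, 2021 (179 left).
Aug has 31 days: +31 → Sep 1, 2021 (148 left).
Sep has 30 days: +30 → Oct 1, 2021 (118 left).
Oct has 31 days: +31 → Nov 1, 2021 (87 left).
Nov has 30 days: +30 → Dec 1, 2021 (57 left).
Dec has 31 days: +31 → Jan 1, 2022 (26 left).
+26 → Jan 27, 2022.

January 27, 2022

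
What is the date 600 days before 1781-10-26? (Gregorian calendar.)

March 5, 1780

−365 (one year) → Oct 26, 1780 (235 left).
−26 → Sep 30, 1780 (end of Sep, 30 days; 209 left).
−30 → Aug 31, 1780 (end of Aug, 31 days; 179 left).
−31 → Jul 31, 1780 (end of Jul, 31 days; 148 left).
−31 → Jun 30, 1780 (end of Jun, 30 days; 117 left).
−30 → May 31, 1780 (end of May, 31 days; 87 left).
−31 → Apr 30, 1780 (end of Apr, 30 days; 56 left).
−30 → Mar 31, 1780 (end of Mar, 31 days; 26 left).
−26 → Mar 5, 1780.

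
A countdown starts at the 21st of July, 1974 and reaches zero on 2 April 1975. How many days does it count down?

255

Jul 21, 1974 → Aug 21, 1974: 31 days (July has 31).
Aug 21, 1974 → Sep 21, 1974: 31 days (August has 31).
Sep 21, 1974 → Oct 21, 1974: 30 days (September has 30).
Oct 21, 1974 → Nov 21, 1974: 31 days (October has 31).
Nov 21, 1974 → Dec 21, 1974: 30 days (November has 30).
Dec 21, 1974 → Jan 21, 1975: 31 days (December has 31).
Jan 21, 1975 → Feb 21, 1975: 31 days (January has 31).
Feb 21, 1975 → Mar 21, 1975: 28 days (February has 28).
Mar 21, 1975 → Apr 2, 1975: 12 days.
Total: 255 days.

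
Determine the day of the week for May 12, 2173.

Wednesday

Doomsday rule: the anchor day for the 2100s is Sunday. For year 73: 73÷12 = 6 r 1, and 1÷4 = 0, so 6+1+0 = 7.
Sunday + 7 ≡ Sunday — that's 2173's doomsday.
In May the doomsday date is May 9.
May 12 is 3 days after May 9; 3 mod 7 = 3, so Sunday + 3 = Wednesday.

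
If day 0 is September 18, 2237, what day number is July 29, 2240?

Sep 18, 2237 → Sep 18, 2238: 365 days.
Sep 18, 2238 → Sep 18, 2239: 365 days.
Sep 18, 2239 → Oct 18, 2239: 30 days (September has 30).
Oct 18, 2239 → Nov 18, 2239: 31 days (October has 31).
Nov 18, 2239 → Dec 18, 2239: 30 days (November has 30).
Dec 18, 2239 → Jan 18, 2240: 31 days (December has 31).
Jan 18, 2240 → Feb 18, 2240: 31 days (January has 31).
Feb 18, 2240 → Mar 18, 2240: 29 days (February has 29).
Mar 18, 2240 → Apr 18, 2240: 31 days (March has 31).
Apr 18, 2240 → May 18, 2240: 30 days (April has 30).
May 18, 2240 → Jun 18, 2240: 31 days (May has 31).
Jun 18, 2240 → Jul 18, 2240: 30 days (June has 30).
Jul 18, 2240 → Jul 29, 2240: 11 days.
Total: 1045 days.

1045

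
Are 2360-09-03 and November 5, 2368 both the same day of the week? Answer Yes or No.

From Sep 3, 2360 to Nov 5, 2368 is 2985 days.
2985 mod 7 = 3, so they are different weekdays.
(Sep 3, 2360 is a Saturday; Nov 5, 2368 is a Tuesday.)

No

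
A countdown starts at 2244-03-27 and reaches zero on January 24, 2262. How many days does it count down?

6512

Mar 27, 2244 → Mar 27, 2245: 365 days.
Mar 27, 2245 → Mar 27, 2246: 365 days.
Mar 27, 2246 → Mar 27, 2247: 365 days.
Mar 27, 2247 → Mar 27, 2248: 366 days (Feb 29, 2248 is in that span).
Mar 27, 2248 → Mar 27, 2249: 365 days.
Mar 27, 2249 → Mar 27, 2250: 365 days.
Mar 27, 2250 → Mar 27, 2251: 365 days.
Mar 27, 2251 → Mar 27, 2252: 366 days (Feb 29, 2252 is in that span).
Mar 27, 2252 → Mar 27, 2253: 365 days.
Mar 27, 2253 → Mar 27, 2254: 365 days.
Mar 27, 2254 → Mar 27, 2255: 365 days.
Mar 27, 2255 → Mar 27, 2256: 366 days (Feb 29, 2256 is in that span).
Mar 27, 2256 → Mar 27, 2257: 365 days.
Mar 27, 2257 → Mar 27, 2258: 365 days.
Mar 27, 2258 → Mar 27, 2259: 365 days.
Mar 27, 2259 → Mar 27, 2260: 366 days (Feb 29, 2260 is in that span).
Mar 27, 2260 → Mar 27, 2261: 365 days.
Mar 27, 2261 → Apr 27, 2261: 31 days (March has 31).
Apr 27, 2261 → May 27, 2261: 30 days (April has 30).
May 27, 2261 → Jun 27, 2261: 31 days (May has 31).
Jun 27, 2261 → Jul 27, 2261: 30 days (June has 30).
Jul 27, 2261 → Aug 27, 2261: 31 days (July has 31).
Aug 27, 2261 → Sep 27, 2261: 31 days (August has 31).
Sep 27, 2261 → Oct 27, 2261: 30 days (September has 30).
Oct 27, 2261 → Nov 27, 2261: 31 days (October has 31).
Nov 27, 2261 → Dec 27, 2261: 30 days (November has 30).
Dec 27, 2261 → Jan 24, 2262: 28 days.
Total: 6512 days.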